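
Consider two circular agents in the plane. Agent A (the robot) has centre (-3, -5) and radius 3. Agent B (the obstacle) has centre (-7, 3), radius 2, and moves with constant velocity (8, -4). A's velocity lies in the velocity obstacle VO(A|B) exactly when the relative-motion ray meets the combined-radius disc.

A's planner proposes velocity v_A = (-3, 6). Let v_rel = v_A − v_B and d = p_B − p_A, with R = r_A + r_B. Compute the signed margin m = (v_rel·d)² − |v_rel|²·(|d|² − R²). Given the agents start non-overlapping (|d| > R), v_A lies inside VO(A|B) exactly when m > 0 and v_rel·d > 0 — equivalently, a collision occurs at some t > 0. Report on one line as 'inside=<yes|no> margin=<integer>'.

d = (-4, 8),  |d|² = 80;  R = 3+2 = 5,  c = 80−5² = 55
v_rel = (-11, 10),  |v_rel|² = 221;  v_rel·d = (-11)·(-4) + (10)·(8) = 124
221·t² − 248·t + 55 = 0  ⇒  m = 124² − 221·55 = 3221
m = 3221 > 0,  v_rel·d = 124 > 0  ⇒  inside

inside=yes margin=3221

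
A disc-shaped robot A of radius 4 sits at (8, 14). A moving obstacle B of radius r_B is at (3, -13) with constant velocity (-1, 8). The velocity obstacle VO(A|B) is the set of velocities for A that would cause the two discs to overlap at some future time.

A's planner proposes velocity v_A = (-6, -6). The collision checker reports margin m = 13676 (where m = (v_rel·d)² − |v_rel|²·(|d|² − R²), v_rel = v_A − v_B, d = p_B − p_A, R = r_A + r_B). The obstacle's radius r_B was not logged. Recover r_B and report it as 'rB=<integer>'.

m = 13676
d = (-5, -27);  v_rel = (-5, -14),  |v_rel|² = 221
v_rel×d = (-5)·(-27) − (-14)·(-5) = 65
since m = R²·221 − 65²:  R² = (4225 + 13676) / 221 = 81
R = √81 = 9  ⇒  r_B = 9 − 4 = 5

rB=5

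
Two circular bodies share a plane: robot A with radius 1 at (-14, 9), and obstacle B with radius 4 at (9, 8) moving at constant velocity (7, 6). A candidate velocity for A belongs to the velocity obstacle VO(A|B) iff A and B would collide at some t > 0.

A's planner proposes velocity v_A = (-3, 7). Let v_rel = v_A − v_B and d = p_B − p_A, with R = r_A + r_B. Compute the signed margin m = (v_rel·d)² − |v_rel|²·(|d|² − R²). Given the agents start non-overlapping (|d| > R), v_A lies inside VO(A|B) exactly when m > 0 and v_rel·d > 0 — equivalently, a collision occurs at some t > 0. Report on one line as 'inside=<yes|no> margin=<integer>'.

d = (23, -1),  |d|² = 530;  R = 1+4 = 5,  c = 530−5² = 505
v_rel = (-10, 1),  |v_rel|² = 101;  v_rel·d = (-10)·(23) + (1)·(-1) = -231
101·t² + 462·t + 505 = 0  ⇒  m = (-231)² − 101·505 = 2356
m = 2356 > 0,  v_rel·d = -231 < 0  ⇒  outside

inside=no margin=2356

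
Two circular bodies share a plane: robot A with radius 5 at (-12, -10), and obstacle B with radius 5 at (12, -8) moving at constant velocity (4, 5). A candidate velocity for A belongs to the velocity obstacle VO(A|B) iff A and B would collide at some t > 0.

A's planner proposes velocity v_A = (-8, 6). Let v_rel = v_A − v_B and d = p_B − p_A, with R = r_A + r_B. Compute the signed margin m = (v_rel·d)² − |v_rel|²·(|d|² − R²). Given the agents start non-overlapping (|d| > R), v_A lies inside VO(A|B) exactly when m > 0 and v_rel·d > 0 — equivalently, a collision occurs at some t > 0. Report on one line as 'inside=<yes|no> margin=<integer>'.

d = (24, 2),  |d|² = 580;  R = 5+5 = 10,  c = 580−10² = 480
v_rel = (-12, 1),  |v_rel|² = 145;  v_rel·d = (-12)·(24) + (1)·(2) = -286
145·t² + 572·t + 480 = 0  ⇒  m = (-286)² − 145·480 = 12196
m = 12196 > 0,  v_rel·d = -286 < 0  ⇒  outside

inside=no margin=12196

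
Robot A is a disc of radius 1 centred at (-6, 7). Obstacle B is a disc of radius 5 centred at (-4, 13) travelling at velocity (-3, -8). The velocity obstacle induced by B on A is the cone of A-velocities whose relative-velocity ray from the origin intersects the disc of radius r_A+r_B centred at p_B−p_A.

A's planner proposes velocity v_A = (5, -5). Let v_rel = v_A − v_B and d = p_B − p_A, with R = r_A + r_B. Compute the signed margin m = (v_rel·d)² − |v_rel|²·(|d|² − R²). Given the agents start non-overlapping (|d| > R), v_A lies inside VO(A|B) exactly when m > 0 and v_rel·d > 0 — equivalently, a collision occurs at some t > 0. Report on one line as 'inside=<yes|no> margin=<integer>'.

d = (2, 6),  |d|² = 40;  R = 1+5 = 6,  c = 40−6² = 4
v_rel = (8, 3),  |v_rel|² = 73;  v_rel·d = (8)·(2) + (3)·(6) = 34
73·t² − 68·t + 4 = 0  ⇒  m = 34² − 73·4 = 864
m = 864 > 0,  v_rel·d = 34 > 0  ⇒  inside

inside=yes margin=864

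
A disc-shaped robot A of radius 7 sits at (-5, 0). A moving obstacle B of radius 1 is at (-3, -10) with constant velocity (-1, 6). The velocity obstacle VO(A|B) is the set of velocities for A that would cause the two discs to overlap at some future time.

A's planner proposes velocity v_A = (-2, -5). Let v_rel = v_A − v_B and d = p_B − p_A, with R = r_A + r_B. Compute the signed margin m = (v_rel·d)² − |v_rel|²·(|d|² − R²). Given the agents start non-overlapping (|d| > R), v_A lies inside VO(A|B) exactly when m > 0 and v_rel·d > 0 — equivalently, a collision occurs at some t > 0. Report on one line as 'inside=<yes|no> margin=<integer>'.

d = (2, -10),  |d|² = 104;  R = 7+1 = 8,  c = 104−8² = 40
v_rel = (-1, -11),  |v_rel|² = 122;  v_rel·d = (-1)·(2) + (-11)·(-10) = 108
122·t² − 216·t + 40 = 0  ⇒  m = 108² − 122·40 = 6784
m = 6784 > 0,  v_rel·d = 108 > 0  ⇒  inside

inside=yes margin=6784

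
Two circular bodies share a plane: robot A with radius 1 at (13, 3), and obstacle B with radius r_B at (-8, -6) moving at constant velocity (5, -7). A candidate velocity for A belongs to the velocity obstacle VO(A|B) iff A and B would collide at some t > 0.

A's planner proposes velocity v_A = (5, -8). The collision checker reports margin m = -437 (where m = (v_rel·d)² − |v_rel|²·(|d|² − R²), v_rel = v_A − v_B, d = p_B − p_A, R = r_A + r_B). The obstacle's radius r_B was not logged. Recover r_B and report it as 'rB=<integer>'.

m = -437
d = (-21, -9);  v_rel = (0, -1),  |v_rel|² = 1
v_rel×d = (0)·(-9) − (-1)·(-21) = -21
since m = R²·1 − (-21)²:  R² = (441 + -437) / 1 = 4
R = √4 = 2  ⇒  r_B = 2 − 1 = 1

rB=1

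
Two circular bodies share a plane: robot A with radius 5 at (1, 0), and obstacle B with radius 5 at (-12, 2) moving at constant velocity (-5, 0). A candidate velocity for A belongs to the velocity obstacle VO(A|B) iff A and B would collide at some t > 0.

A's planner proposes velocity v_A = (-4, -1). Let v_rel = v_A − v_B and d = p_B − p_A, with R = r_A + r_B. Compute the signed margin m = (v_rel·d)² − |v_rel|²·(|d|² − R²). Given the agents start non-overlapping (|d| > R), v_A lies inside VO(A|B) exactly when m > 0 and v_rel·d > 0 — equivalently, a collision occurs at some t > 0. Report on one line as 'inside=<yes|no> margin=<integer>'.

d = (-13, 2),  |d|² = 173;  R = 5+5 = 10,  c = 173−10² = 73
v_rel = (1, -1),  |v_rel|² = 2;  v_rel·d = (1)·(-13) + (-1)·(2) = -15
2·t² + 30·t + 73 = 0  ⇒  m = (-15)² − 2·73 = 79
m = 79 > 0,  v_rel·d = -15 < 0  ⇒  outside

inside=no margin=79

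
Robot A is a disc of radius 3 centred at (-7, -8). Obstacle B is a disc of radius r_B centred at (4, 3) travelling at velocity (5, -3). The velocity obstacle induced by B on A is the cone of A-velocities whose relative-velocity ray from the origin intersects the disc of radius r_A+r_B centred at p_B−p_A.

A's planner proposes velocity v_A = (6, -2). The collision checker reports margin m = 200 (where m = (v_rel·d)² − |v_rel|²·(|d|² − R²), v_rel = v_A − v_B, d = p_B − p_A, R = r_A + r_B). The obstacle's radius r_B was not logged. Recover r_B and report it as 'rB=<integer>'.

m = 200
d = (11, 11);  v_rel = (1, 1),  |v_rel|² = 2
v_rel×d = (1)·(11) − (1)·(11) = 0
since m = R²·2 − 0²:  R² = (0 + 200) / 2 = 100
R = √100 = 10  ⇒  r_B = 10 − 3 = 7

rB=7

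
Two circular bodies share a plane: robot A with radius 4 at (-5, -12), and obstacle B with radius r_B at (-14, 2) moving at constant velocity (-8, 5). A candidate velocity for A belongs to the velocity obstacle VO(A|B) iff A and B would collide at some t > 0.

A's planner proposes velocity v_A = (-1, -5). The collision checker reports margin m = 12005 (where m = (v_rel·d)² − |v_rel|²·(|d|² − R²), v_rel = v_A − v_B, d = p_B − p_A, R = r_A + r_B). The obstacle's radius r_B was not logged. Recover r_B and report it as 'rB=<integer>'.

m = 12005
d = (-9, 14);  v_rel = (7, -10),  |v_rel|² = 149
v_rel×d = (7)·(14) − (-10)·(-9) = 8
since m = R²·149 − 8²:  R² = (64 + 12005) / 149 = 81
R = √81 = 9  ⇒  r_B = 9 − 4 = 5

rB=5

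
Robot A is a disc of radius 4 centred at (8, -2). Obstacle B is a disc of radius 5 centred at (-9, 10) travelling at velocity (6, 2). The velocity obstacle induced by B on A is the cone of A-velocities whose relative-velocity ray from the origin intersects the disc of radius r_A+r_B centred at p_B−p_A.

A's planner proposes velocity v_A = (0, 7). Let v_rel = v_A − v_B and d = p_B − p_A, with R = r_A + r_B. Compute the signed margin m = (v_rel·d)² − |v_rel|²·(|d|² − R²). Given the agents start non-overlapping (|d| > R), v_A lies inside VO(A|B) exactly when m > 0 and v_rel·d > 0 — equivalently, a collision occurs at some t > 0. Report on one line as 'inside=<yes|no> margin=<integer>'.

d = (-17, 12),  |d|² = 433;  R = 4+5 = 9,  c = 433−9² = 352
v_rel = (-6, 5),  |v_rel|² = 61;  v_rel·d = (-6)·(-17) + (5)·(12) = 162
61·t² − 324·t + 352 = 0  ⇒  m = 162² − 61·352 = 4772
m = 4772 > 0,  v_rel·d = 162 > 0  ⇒  inside

inside=yes margin=4772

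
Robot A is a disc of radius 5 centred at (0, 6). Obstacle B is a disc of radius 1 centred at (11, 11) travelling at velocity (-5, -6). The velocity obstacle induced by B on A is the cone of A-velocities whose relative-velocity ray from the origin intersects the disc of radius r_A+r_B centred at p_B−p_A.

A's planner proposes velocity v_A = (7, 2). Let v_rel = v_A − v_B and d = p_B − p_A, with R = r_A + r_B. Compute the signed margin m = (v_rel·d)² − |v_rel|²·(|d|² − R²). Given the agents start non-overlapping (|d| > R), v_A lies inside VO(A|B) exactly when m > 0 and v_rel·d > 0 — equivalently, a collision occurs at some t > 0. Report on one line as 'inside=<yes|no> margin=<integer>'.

d = (11, 5),  |d|² = 146;  R = 5+1 = 6,  c = 146−6² = 110
v_rel = (12, 8),  |v_rel|² = 208;  v_rel·d = (12)·(11) + (8)·(5) = 172
208·t² − 344·t + 110 = 0  ⇒  m = 172² − 208·110 = 6704
m = 6704 > 0,  v_rel·d = 172 > 0  ⇒  inside

inside=yes margin=6704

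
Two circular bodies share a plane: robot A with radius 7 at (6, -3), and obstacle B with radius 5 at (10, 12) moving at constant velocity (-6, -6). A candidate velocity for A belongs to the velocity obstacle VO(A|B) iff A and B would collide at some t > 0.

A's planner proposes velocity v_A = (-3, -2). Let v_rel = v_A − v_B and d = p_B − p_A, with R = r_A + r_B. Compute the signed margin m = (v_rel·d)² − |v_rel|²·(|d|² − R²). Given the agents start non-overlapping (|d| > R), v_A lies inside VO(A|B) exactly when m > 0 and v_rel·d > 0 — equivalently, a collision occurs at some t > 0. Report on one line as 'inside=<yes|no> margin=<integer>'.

d = (4, 15),  |d|² = 241;  R = 7+5 = 12,  c = 241−12² = 97
v_rel = (3, 4),  |v_rel|² = 25;  v_rel·d = (3)·(4) + (4)·(15) = 72
25·t² − 144·t + 97 = 0  ⇒  m = 72² − 25·97 = 2759
m = 2759 > 0,  v_rel·d = 72 > 0  ⇒  inside

inside=yes margin=2759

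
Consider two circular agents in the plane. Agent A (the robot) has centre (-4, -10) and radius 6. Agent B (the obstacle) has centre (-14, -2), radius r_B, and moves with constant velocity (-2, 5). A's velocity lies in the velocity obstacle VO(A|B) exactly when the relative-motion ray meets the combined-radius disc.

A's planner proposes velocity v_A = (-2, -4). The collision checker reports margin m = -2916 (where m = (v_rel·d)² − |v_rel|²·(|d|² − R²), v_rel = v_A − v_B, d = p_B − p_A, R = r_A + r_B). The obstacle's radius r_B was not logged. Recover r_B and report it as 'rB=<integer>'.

m = -2916
d = (-10, 8);  v_rel = (0, -9),  |v_rel|² = 81
v_rel×d = (0)·(8) − (-9)·(-10) = -90
since m = R²·81 − (-90)²:  R² = (8100 + -2916) / 81 = 64
R = √64 = 8  ⇒  r_B = 8 − 6 = 2

rB=2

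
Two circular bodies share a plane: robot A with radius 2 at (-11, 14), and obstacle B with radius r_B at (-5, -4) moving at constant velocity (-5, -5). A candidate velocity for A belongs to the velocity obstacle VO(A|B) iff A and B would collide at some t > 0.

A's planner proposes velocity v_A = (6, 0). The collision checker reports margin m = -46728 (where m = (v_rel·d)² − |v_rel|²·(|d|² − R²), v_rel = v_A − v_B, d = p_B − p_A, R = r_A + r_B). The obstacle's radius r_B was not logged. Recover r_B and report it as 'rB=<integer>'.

m = -46728
d = (6, -18);  v_rel = (11, 5),  |v_rel|² = 146
v_rel×d = (11)·(-18) − (5)·(6) = -228
since m = R²·146 − (-228)²:  R² = (51984 + -46728) / 146 = 36
R = √36 = 6  ⇒  r_B = 6 − 2 = 4

rB=4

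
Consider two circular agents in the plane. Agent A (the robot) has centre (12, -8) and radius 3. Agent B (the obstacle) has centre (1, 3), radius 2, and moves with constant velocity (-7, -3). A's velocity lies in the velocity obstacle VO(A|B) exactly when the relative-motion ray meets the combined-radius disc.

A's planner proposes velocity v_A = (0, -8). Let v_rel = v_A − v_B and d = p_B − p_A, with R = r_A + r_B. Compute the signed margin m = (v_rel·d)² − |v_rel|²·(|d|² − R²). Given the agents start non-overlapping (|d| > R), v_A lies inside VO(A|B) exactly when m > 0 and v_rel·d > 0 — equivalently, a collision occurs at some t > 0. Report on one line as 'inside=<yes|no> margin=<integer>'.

d = (-11, 11),  |d|² = 242;  R = 3+2 = 5,  c = 242−5² = 217
v_rel = (7, -5),  |v_rel|² = 74;  v_rel·d = (7)·(-11) + (-5)·(11) = -132
74·t² + 264·t + 217 = 0  ⇒  m = (-132)² − 74·217 = 1366
m = 1366 > 0,  v_rel·d = -132 < 0  ⇒  outside

inside=no margin=1366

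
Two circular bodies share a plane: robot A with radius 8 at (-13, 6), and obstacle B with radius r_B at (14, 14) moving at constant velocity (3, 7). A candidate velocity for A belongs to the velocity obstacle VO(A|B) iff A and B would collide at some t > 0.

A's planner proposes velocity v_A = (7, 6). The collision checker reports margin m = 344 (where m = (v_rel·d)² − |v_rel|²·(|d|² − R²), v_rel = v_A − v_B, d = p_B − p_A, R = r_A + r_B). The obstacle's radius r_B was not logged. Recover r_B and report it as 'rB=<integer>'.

m = 344
d = (27, 8);  v_rel = (4, -1),  |v_rel|² = 17
v_rel×d = (4)·(8) − (-1)·(27) = 59
since m = R²·17 − 59²:  R² = (3481 + 344) / 17 = 225
R = √225 = 15  ⇒  r_B = 15 − 8 = 7

rB=7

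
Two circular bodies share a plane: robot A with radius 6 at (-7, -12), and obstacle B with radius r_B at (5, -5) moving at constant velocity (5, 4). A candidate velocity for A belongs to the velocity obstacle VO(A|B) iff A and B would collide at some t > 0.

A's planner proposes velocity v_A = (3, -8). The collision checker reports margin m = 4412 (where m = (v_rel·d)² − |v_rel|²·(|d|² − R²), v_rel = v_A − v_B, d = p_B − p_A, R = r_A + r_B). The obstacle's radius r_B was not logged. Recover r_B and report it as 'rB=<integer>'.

m = 4412
d = (12, 7);  v_rel = (-2, -12),  |v_rel|² = 148
v_rel×d = (-2)·(7) − (-12)·(12) = 130
since m = R²·148 − 130²:  R² = (16900 + 4412) / 148 = 144
R = √144 = 12  ⇒  r_B = 12 − 6 = 6

rB=6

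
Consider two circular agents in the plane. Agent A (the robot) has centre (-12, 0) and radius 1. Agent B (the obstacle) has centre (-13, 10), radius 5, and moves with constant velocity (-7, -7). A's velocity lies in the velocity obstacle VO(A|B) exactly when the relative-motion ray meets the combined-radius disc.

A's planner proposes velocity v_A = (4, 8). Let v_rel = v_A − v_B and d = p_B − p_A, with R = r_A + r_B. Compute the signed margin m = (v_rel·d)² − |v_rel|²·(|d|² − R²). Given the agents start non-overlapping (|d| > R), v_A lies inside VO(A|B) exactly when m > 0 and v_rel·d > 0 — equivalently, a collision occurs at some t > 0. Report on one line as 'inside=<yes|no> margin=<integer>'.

d = (-1, 10),  |d|² = 101;  R = 1+5 = 6,  c = 101−6² = 65
v_rel = (11, 15),  |v_rel|² = 346;  v_rel·d = (11)·(-1) + (15)·(10) = 139
346·t² − 278·t + 65 = 0  ⇒  m = 139² − 346·65 = -3169
m = -3169 < 0,  v_rel·d = 139 > 0  ⇒  outside

inside=no margin=-3169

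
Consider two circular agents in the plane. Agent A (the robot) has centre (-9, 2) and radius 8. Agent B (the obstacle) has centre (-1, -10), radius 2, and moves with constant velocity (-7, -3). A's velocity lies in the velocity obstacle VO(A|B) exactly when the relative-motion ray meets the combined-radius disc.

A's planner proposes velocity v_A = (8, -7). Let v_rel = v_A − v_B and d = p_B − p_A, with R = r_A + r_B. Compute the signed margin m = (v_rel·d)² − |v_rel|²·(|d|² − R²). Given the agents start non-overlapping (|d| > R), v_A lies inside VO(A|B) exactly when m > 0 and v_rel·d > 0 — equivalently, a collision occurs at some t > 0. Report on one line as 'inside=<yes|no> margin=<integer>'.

d = (8, -12),  |d|² = 208;  R = 8+2 = 10,  c = 208−10² = 108
v_rel = (15, -4),  |v_rel|² = 241;  v_rel·d = (15)·(8) + (-4)·(-12) = 168
241·t² − 336·t + 108 = 0  ⇒  m = 168² − 241·108 = 2196
m = 2196 > 0,  v_rel·d = 168 > 0  ⇒  inside

inside=yes margin=2196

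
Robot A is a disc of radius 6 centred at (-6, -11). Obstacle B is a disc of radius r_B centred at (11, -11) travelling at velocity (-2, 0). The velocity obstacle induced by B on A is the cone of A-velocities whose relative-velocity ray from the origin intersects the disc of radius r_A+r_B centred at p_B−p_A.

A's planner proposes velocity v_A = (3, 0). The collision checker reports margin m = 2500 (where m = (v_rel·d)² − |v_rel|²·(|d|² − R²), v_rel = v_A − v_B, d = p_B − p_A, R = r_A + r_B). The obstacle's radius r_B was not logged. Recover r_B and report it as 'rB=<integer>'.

m = 2500
d = (17, 0);  v_rel = (5, 0),  |v_rel|² = 25
v_rel×d = (5)·(0) − (0)·(17) = 0
since m = R²·25 − 0²:  R² = (0 + 2500) / 25 = 100
R = √100 = 10  ⇒  r_B = 10 − 6 = 4

rB=4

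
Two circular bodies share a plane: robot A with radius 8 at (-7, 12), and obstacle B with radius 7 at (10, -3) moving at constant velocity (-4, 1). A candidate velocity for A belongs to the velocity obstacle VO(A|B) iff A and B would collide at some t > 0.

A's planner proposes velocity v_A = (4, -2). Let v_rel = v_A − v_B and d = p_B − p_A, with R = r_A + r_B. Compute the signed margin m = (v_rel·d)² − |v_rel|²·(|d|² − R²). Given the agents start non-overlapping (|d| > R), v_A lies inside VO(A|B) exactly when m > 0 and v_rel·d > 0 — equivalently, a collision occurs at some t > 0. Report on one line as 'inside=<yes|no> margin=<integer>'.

d = (17, -15),  |d|² = 514;  R = 8+7 = 15,  c = 514−15² = 289
v_rel = (8, -3),  |v_rel|² = 73;  v_rel·d = (8)·(17) + (-3)·(-15) = 181
73·t² − 362·t + 289 = 0  ⇒  m = 181² − 73·289 = 11664
m = 11664 > 0,  v_rel·d = 181 > 0  ⇒  inside

inside=yes margin=11664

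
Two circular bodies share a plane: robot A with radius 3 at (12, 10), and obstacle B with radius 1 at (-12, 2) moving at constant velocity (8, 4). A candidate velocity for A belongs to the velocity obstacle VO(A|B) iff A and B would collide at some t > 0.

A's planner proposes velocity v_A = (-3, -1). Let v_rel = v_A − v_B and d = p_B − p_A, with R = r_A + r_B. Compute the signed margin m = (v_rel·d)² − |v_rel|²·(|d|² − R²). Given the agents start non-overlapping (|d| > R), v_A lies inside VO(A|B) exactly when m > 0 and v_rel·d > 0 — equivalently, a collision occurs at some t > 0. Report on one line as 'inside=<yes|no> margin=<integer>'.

d = (-24, -8),  |d|² = 640;  R = 3+1 = 4,  c = 640−4² = 624
v_rel = (-11, -5),  |v_rel|² = 146;  v_rel·d = (-11)·(-24) + (-5)·(-8) = 304
146·t² − 608·t + 624 = 0  ⇒  m = 304² − 146·624 = 1312
m = 1312 > 0,  v_rel·d = 304 > 0  ⇒  inside

inside=yes margin=1312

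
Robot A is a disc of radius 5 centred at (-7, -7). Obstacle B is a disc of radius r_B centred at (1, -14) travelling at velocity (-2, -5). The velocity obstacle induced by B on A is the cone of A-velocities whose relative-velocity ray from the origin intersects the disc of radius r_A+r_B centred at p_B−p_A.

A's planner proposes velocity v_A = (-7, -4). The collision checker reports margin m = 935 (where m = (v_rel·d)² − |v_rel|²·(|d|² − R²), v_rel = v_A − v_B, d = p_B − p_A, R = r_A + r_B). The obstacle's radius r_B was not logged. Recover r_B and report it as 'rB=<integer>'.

m = 935
d = (8, -7);  v_rel = (-5, 1),  |v_rel|² = 26
v_rel×d = (-5)·(-7) − (1)·(8) = 27
since m = R²·26 − 27²:  R² = (729 + 935) / 26 = 64
R = √64 = 8  ⇒  r_B = 8 − 5 = 3

rB=3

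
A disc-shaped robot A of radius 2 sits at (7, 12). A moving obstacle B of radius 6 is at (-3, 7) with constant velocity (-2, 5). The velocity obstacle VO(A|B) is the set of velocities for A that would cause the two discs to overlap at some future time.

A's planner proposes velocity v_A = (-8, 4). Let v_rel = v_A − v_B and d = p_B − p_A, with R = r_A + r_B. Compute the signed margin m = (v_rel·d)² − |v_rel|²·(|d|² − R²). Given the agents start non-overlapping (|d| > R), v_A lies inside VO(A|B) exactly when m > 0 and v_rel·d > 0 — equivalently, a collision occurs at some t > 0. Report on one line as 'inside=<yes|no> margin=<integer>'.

d = (-10, -5),  |d|² = 125;  R = 2+6 = 8,  c = 125−8² = 61
v_rel = (-6, -1),  |v_rel|² = 37;  v_rel·d = (-6)·(-10) + (-1)·(-5) = 65
37·t² − 130·t + 61 = 0  ⇒  m = 65² − 37·61 = 1968
m = 1968 > 0,  v_rel·d = 65 > 0  ⇒  inside

inside=yes margin=1968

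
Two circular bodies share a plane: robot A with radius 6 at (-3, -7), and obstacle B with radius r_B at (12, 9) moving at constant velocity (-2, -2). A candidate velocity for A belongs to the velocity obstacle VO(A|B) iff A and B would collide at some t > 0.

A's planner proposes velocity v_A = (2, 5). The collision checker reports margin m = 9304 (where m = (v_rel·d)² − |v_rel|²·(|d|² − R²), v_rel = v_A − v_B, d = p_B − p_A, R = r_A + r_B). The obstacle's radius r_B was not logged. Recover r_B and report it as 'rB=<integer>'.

m = 9304
d = (15, 16);  v_rel = (4, 7),  |v_rel|² = 65
v_rel×d = (4)·(16) − (7)·(15) = -41
since m = R²·65 − (-41)²:  R² = (1681 + 9304) / 65 = 169
R = √169 = 13  ⇒  r_B = 13 − 6 = 7

rB=7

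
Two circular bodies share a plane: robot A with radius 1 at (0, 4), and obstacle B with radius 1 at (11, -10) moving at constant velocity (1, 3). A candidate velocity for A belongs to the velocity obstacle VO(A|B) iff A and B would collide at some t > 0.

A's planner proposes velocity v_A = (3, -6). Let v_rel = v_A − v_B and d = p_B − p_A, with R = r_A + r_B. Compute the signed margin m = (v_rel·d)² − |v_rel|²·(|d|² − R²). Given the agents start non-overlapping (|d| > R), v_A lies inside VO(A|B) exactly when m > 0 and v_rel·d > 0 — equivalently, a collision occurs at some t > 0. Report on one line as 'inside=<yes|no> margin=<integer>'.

d = (11, -14),  |d|² = 317;  R = 1+1 = 2,  c = 317−2² = 313
v_rel = (2, -9),  |v_rel|² = 85;  v_rel·d = (2)·(11) + (-9)·(-14) = 148
85·t² − 296·t + 313 = 0  ⇒  m = 148² − 85·313 = -4701
m = -4701 < 0,  v_rel·d = 148 > 0  ⇒  outside

inside=no margin=-4701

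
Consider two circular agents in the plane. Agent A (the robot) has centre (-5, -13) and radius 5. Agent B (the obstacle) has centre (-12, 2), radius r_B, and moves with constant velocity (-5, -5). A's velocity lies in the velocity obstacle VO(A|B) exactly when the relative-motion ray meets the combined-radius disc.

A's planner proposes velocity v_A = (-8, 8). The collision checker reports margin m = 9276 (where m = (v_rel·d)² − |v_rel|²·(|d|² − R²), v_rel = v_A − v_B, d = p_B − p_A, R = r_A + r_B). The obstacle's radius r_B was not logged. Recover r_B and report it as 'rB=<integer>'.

m = 9276
d = (-7, 15);  v_rel = (-3, 13),  |v_rel|² = 178
v_rel×d = (-3)·(15) − (13)·(-7) = 46
since m = R²·178 − 46²:  R² = (2116 + 9276) / 178 = 64
R = √64 = 8  ⇒  r_B = 8 − 5 = 3

rB=3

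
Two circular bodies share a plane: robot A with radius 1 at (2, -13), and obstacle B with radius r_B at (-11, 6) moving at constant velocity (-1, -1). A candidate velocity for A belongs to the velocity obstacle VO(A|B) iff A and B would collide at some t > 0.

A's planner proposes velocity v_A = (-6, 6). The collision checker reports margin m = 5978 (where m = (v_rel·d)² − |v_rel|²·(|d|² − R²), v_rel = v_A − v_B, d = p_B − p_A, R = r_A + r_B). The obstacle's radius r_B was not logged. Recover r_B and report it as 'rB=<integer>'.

m = 5978
d = (-13, 19);  v_rel = (-5, 7),  |v_rel|² = 74
v_rel×d = (-5)·(19) − (7)·(-13) = -4
since m = R²·74 − (-4)²:  R² = (16 + 5978) / 74 = 81
R = √81 = 9  ⇒  r_B = 9 − 1 = 8

rB=8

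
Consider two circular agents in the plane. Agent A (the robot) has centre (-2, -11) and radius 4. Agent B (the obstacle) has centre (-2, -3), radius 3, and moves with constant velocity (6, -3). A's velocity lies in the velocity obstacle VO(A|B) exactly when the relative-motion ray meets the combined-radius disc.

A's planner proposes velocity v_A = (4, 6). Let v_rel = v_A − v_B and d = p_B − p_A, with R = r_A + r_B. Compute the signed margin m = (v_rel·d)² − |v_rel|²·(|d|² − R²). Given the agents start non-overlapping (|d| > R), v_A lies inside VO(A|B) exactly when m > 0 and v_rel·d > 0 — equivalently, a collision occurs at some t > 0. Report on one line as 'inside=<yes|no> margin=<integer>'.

d = (0, 8),  |d|² = 64;  R = 4+3 = 7,  c = 64−7² = 15
v_rel = (-2, 9),  |v_rel|² = 85;  v_rel·d = (-2)·(0) + (9)·(8) = 72
85·t² − 144·t + 15 = 0  ⇒  m = 72² − 85·15 = 3909
m = 3909 > 0,  v_rel·d = 72 > 0  ⇒  inside

inside=yes margin=3909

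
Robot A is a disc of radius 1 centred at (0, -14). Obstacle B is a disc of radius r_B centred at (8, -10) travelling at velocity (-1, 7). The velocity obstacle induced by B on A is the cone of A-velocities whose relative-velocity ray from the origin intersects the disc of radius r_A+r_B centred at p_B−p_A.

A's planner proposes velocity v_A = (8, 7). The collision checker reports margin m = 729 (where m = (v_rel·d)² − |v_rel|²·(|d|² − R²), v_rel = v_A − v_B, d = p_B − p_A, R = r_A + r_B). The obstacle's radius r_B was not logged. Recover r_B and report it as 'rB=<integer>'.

m = 729
d = (8, 4);  v_rel = (9, 0),  |v_rel|² = 81
v_rel×d = (9)·(4) − (0)·(8) = 36
since m = R²·81 − 36²:  R² = (1296 + 729) / 81 = 25
R = √25 = 5  ⇒  r_B = 5 − 1 = 4

rB=4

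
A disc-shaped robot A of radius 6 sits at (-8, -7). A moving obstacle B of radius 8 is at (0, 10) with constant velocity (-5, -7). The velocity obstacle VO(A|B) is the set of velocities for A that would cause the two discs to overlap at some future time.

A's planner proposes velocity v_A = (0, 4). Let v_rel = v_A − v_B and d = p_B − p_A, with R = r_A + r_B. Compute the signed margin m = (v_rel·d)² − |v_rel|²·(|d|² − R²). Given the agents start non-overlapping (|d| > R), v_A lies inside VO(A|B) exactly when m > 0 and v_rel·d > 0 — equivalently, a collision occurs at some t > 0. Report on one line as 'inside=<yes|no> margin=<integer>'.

d = (8, 17),  |d|² = 353;  R = 6+8 = 14,  c = 353−14² = 157
v_rel = (5, 11),  |v_rel|² = 146;  v_rel·d = (5)·(8) + (11)·(17) = 227
146·t² − 454·t + 157 = 0  ⇒  m = 227² − 146·157 = 28607
m = 28607 > 0,  v_rel·d = 227 > 0  ⇒  inside

inside=yes margin=28607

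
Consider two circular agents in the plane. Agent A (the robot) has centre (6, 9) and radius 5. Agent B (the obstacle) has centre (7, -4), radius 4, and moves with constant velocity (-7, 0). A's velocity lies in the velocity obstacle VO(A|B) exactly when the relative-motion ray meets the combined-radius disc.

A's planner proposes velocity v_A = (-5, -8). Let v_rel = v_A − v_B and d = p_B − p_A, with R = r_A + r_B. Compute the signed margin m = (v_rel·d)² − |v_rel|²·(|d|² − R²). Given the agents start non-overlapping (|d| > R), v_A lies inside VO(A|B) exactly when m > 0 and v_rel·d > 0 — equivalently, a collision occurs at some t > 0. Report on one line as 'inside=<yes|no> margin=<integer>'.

d = (1, -13),  |d|² = 170;  R = 5+4 = 9,  c = 170−9² = 89
v_rel = (2, -8),  |v_rel|² = 68;  v_rel·d = (2)·(1) + (-8)·(-13) = 106
68·t² − 212·t + 89 = 0  ⇒  m = 106² − 68·89 = 5184
m = 5184 > 0,  v_rel·d = 106 > 0  ⇒  inside

inside=yes margin=5184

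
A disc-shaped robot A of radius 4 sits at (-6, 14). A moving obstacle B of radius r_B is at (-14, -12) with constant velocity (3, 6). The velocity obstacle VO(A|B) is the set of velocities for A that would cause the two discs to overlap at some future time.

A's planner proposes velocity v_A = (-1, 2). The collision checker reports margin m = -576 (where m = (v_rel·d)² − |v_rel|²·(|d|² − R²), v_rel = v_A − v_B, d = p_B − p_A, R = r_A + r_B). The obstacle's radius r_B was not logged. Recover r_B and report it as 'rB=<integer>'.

m = -576
d = (-8, -26);  v_rel = (-4, -4),  |v_rel|² = 32
v_rel×d = (-4)·(-26) − (-4)·(-8) = 72
since m = R²·32 − 72²:  R² = (5184 + -576) / 32 = 144
R = √144 = 12  ⇒  r_B = 12 − 4 = 8

rB=8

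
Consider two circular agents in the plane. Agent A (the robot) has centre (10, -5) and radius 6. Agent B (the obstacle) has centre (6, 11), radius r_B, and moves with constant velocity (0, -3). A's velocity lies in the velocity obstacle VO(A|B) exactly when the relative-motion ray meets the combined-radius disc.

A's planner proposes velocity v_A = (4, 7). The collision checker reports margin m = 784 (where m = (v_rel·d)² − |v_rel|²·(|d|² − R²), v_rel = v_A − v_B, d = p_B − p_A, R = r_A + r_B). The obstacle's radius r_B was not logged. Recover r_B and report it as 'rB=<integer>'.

m = 784
d = (-4, 16);  v_rel = (4, 10),  |v_rel|² = 116
v_rel×d = (4)·(16) − (10)·(-4) = 104
since m = R²·116 − 104²:  R² = (10816 + 784) / 116 = 100
R = √100 = 10  ⇒  r_B = 10 − 6 = 4

rB=4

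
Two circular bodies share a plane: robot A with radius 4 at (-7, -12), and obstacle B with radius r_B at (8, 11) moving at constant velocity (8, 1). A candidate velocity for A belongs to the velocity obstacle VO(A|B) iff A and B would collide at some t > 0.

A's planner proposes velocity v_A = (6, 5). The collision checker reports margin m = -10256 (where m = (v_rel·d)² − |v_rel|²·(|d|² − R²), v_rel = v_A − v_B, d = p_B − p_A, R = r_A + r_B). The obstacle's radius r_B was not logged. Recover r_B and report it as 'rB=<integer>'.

m = -10256
d = (15, 23);  v_rel = (-2, 4),  |v_rel|² = 20
v_rel×d = (-2)·(23) − (4)·(15) = -106
since m = R²·20 − (-106)²:  R² = (11236 + -10256) / 20 = 49
R = √49 = 7  ⇒  r_B = 7 − 4 = 3

rB=3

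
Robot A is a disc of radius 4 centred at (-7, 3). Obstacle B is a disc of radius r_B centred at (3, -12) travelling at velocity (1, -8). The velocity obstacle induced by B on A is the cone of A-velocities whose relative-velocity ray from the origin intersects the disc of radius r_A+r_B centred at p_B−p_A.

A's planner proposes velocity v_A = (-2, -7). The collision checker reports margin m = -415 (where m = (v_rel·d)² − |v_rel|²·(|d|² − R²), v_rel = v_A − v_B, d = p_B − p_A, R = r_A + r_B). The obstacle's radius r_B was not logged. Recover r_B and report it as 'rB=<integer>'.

m = -415
d = (10, -15);  v_rel = (-3, 1),  |v_rel|² = 10
v_rel×d = (-3)·(-15) − (1)·(10) = 35
since m = R²·10 − 35²:  R² = (1225 + -415) / 10 = 81
R = √81 = 9  ⇒  r_B = 9 − 4 = 5

rB=5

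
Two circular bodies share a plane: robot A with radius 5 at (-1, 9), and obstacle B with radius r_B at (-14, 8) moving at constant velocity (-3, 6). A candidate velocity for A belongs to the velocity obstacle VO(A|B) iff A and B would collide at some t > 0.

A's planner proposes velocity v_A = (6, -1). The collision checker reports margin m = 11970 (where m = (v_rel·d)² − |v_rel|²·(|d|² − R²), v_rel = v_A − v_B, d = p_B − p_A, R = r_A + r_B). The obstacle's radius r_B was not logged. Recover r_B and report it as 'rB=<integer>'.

m = 11970
d = (-13, -1);  v_rel = (9, -7),  |v_rel|² = 130
v_rel×d = (9)·(-1) − (-7)·(-13) = -100
since m = R²·130 − (-100)²:  R² = (10000 + 11970) / 130 = 169
R = √169 = 13  ⇒  r_B = 13 − 5 = 8

rB=8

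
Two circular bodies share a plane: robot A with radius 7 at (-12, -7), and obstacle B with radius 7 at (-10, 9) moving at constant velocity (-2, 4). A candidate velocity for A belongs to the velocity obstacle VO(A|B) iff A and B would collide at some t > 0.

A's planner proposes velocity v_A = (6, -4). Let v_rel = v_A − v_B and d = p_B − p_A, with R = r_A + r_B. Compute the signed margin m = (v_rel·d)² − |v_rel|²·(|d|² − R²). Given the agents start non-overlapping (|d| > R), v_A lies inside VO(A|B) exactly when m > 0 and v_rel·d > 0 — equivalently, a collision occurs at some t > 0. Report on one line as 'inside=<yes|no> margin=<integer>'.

d = (2, 16),  |d|² = 260;  R = 7+7 = 14,  c = 260−14² = 64
v_rel = (8, -8),  |v_rel|² = 128;  v_rel·d = (8)·(2) + (-8)·(16) = -112
128·t² + 224·t + 64 = 0  ⇒  m = (-112)² − 128·64 = 4352
m = 4352 > 0,  v_rel·d = -112 < 0  ⇒  outside

inside=no margin=4352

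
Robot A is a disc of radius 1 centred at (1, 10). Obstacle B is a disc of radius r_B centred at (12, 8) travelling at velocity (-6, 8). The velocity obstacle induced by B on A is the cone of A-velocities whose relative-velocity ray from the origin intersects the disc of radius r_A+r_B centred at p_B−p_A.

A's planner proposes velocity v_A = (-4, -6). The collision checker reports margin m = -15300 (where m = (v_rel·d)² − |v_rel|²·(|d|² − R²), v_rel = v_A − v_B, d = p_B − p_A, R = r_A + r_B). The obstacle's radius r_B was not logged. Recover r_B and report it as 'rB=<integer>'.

m = -15300
d = (11, -2);  v_rel = (2, -14),  |v_rel|² = 200
v_rel×d = (2)·(-2) − (-14)·(11) = 150
since m = R²·200 − 150²:  R² = (22500 + -15300) / 200 = 36
R = √36 = 6  ⇒  r_B = 6 − 1 = 5

rB=5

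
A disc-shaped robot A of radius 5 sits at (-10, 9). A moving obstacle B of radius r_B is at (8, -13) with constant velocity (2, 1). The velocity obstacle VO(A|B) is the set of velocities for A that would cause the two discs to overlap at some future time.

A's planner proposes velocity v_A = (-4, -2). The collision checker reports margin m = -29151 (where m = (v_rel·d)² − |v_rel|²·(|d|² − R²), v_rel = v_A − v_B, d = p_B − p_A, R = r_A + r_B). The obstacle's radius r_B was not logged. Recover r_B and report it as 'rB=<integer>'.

m = -29151
d = (18, -22);  v_rel = (-6, -3),  |v_rel|² = 45
v_rel×d = (-6)·(-22) − (-3)·(18) = 186
since m = R²·45 − 186²:  R² = (34596 + -29151) / 45 = 121
R = √121 = 11  ⇒  r_B = 11 − 5 = 6

rB=6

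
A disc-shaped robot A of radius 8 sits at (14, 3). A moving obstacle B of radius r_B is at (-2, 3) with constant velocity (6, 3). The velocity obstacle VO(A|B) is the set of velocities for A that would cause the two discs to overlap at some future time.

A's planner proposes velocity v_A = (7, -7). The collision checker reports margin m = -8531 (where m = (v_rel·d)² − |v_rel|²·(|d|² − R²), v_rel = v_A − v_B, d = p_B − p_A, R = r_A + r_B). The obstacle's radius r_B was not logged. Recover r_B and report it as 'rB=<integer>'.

m = -8531
d = (-16, 0);  v_rel = (1, -10),  |v_rel|² = 101
v_rel×d = (1)·(0) − (-10)·(-16) = -160
since m = R²·101 − (-160)²:  R² = (25600 + -8531) / 101 = 169
R = √169 = 13  ⇒  r_B = 13 − 8 = 5

rB=5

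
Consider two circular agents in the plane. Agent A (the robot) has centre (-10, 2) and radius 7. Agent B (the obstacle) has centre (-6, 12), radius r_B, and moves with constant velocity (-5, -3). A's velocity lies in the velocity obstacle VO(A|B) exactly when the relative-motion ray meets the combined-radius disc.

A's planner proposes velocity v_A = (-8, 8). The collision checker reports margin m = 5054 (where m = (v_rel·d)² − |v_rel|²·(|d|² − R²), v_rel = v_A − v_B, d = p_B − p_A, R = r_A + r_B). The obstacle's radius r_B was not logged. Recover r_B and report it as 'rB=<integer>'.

m = 5054
d = (4, 10);  v_rel = (-3, 11),  |v_rel|² = 130
v_rel×d = (-3)·(10) − (11)·(4) = -74
since m = R²·130 − (-74)²:  R² = (5476 + 5054) / 130 = 81
R = √81 = 9  ⇒  r_B = 9 − 7 = 2

rB=2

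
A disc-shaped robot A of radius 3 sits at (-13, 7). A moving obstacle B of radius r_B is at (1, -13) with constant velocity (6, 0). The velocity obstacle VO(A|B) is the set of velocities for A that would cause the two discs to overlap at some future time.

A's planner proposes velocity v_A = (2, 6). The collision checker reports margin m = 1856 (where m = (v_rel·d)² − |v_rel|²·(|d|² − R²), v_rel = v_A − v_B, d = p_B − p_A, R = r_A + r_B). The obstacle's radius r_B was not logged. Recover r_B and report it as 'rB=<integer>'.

m = 1856
d = (14, -20);  v_rel = (-4, 6),  |v_rel|² = 52
v_rel×d = (-4)·(-20) − (6)·(14) = -4
since m = R²·52 − (-4)²:  R² = (16 + 1856) / 52 = 36
R = √36 = 6  ⇒  r_B = 6 − 3 = 3

rB=3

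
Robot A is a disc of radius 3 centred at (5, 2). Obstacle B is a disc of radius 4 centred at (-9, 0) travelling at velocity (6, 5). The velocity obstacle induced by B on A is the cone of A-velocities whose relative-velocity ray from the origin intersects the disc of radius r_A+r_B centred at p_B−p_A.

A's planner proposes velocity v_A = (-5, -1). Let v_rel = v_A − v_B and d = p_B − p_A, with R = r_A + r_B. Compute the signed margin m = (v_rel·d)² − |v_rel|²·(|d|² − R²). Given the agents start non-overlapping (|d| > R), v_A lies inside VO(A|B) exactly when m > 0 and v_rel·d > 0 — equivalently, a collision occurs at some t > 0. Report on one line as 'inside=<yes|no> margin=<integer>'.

d = (-14, -2),  |d|² = 200;  R = 3+4 = 7,  c = 200−7² = 151
v_rel = (-11, -6),  |v_rel|² = 157;  v_rel·d = (-11)·(-14) + (-6)·(-2) = 166
157·t² − 332·t + 151 = 0  ⇒  m = 166² − 157·151 = 3849
m = 3849 > 0,  v_rel·d = 166 > 0  ⇒  inside

inside=yes margin=3849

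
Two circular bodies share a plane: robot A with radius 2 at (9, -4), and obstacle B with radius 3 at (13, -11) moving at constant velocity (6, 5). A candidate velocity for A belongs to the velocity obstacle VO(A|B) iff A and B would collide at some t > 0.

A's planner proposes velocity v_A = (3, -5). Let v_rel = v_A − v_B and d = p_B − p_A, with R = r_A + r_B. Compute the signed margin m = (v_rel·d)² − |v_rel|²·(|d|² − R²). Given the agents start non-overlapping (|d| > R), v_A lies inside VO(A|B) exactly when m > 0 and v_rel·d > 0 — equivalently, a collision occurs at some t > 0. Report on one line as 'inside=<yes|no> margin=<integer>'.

d = (4, -7),  |d|² = 65;  R = 2+3 = 5,  c = 65−5² = 40
v_rel = (-3, -10),  |v_rel|² = 109;  v_rel·d = (-3)·(4) + (-10)·(-7) = 58
109·t² − 116·t + 40 = 0  ⇒  m = 58² − 109·40 = -996
m = -996 < 0,  v_rel·d = 58 > 0  ⇒  outside

inside=no margin=-996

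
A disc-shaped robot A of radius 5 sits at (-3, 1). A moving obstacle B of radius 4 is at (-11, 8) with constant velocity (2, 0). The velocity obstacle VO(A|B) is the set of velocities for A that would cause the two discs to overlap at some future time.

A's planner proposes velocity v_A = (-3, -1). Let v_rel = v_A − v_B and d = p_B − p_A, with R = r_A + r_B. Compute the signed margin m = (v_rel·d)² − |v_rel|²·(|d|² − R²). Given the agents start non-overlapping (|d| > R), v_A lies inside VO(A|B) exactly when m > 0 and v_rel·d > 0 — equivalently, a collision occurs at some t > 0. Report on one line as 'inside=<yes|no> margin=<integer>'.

d = (-8, 7),  |d|² = 113;  R = 5+4 = 9,  c = 113−9² = 32
v_rel = (-5, -1),  |v_rel|² = 26;  v_rel·d = (-5)·(-8) + (-1)·(7) = 33
26·t² − 66·t + 32 = 0  ⇒  m = 33² − 26·32 = 257
m = 257 > 0,  v_rel·d = 33 > 0  ⇒  inside

inside=yes margin=257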